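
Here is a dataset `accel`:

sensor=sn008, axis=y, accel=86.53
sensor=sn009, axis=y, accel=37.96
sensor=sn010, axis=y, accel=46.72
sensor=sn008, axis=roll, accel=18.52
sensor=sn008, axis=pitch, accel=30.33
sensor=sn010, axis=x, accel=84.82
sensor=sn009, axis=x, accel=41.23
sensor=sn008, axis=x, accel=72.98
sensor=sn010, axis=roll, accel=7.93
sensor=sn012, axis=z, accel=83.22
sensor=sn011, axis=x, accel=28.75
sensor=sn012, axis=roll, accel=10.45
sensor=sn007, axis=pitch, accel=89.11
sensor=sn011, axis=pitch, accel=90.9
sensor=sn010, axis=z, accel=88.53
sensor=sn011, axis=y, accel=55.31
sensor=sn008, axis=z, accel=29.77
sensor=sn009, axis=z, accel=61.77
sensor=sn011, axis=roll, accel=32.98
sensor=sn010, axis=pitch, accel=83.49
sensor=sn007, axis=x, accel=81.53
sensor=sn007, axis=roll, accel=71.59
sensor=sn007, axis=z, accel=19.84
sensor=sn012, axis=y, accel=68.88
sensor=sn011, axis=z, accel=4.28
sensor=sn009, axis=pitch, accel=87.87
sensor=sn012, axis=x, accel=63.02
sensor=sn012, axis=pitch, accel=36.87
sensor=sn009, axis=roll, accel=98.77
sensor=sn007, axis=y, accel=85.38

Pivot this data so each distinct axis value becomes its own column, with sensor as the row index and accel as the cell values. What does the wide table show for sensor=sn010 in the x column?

84.82

Wide layout: rows indexed by sensor, columns are the 5 distinct axis values (y, roll, pitch, x, z).
Cell (sensor=sn010, axis=x) draws from the long row where sensor=sn010 and axis=x, which has accel=84.82.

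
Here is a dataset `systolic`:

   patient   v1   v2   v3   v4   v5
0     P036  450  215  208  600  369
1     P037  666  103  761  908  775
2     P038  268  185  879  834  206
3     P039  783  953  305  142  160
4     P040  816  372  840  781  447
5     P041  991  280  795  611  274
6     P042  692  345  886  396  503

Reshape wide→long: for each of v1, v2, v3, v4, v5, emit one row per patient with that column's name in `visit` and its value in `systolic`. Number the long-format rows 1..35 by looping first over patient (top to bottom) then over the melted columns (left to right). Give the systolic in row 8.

761

35 rows total (7 × 5). Row 8: index ⌊(8-1)/5⌋ = 1 into patient → P037; (8-1) mod 5 = 2 into the melted columns → v3.
So row 8 is (P037, v3, 761); systolic = 761.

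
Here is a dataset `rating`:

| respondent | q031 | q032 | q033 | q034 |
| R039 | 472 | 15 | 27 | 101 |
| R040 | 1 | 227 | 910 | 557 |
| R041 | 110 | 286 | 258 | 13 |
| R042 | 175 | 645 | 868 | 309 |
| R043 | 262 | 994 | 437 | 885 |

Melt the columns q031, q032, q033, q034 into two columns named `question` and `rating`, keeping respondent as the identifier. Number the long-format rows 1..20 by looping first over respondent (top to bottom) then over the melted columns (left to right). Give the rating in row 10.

286

20 rows total (5 × 4). Row 10: index ⌊(10-1)/4⌋ = 2 into respondent → R041; (10-1) mod 4 = 1 into the melted columns → q032.
So row 10 is (R041, q032, 286); rating = 286.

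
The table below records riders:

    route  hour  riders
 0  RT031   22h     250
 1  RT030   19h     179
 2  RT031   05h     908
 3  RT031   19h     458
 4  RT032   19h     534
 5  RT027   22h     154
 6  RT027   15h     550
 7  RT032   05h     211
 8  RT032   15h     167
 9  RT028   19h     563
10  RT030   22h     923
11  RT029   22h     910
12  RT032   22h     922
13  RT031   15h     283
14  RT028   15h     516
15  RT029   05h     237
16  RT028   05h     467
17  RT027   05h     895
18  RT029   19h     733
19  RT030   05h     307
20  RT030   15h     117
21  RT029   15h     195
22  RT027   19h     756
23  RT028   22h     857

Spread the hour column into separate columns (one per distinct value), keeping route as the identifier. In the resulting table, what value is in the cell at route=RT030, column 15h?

117

Wide layout: rows indexed by route, columns are the 4 distinct hour values (22h, 19h, 05h, 15h).
Cell (route=RT030, hour=15h) draws from the long row where route=RT030 and hour=15h, which has riders=117.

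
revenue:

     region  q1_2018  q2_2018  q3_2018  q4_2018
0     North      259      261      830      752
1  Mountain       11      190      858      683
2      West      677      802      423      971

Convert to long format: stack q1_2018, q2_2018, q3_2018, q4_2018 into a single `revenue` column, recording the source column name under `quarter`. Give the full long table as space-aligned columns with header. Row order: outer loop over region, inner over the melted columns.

Each (region, column) pair becomes one row: 3 × 4 = 12 rows.
For example, (North, q1_2018) → revenue=259.

region    quarter  revenue
North     q1_2018  259    
North     q2_2018  261    
North     q3_2018  830    
North     q4_2018  752    
Mountain  q1_2018  11     
Mountain  q2_2018  190    
Mountain  q3_2018  858    
Mountain  q4_2018  683    
West      q1_2018  677    
West      q2_2018  802    
West      q3_2018  423    
West      q4_2018  971    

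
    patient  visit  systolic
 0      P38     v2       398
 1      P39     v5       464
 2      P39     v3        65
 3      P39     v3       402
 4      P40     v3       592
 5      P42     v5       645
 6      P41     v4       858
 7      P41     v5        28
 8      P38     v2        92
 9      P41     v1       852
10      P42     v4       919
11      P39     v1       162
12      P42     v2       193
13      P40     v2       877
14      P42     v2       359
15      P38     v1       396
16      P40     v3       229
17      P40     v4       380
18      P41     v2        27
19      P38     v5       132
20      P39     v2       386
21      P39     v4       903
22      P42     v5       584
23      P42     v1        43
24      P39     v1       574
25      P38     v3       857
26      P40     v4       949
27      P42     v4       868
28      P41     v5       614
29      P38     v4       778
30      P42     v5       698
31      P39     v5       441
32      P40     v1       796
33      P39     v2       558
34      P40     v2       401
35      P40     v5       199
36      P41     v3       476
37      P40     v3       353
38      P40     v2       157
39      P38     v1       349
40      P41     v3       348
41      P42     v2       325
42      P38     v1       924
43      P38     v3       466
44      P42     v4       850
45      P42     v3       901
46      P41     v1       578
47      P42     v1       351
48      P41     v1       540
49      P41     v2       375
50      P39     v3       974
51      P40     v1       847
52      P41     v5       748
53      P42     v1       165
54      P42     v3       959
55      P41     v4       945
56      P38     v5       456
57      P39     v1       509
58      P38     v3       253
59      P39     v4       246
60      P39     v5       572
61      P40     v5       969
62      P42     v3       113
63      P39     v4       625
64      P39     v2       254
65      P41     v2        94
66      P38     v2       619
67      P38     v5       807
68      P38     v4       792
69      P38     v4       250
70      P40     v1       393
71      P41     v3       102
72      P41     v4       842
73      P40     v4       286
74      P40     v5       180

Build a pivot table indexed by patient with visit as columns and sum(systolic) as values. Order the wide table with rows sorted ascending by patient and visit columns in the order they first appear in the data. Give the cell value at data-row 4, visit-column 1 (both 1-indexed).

With rows sorted ascending by patient, row 4 is patient=P41. visit columns in first-appearance order: v2, v5, v3, v4, v1; column 1 is v2.
Long rows with patient=P41, visit=v2: 27 + 375 + 94 = 496.

496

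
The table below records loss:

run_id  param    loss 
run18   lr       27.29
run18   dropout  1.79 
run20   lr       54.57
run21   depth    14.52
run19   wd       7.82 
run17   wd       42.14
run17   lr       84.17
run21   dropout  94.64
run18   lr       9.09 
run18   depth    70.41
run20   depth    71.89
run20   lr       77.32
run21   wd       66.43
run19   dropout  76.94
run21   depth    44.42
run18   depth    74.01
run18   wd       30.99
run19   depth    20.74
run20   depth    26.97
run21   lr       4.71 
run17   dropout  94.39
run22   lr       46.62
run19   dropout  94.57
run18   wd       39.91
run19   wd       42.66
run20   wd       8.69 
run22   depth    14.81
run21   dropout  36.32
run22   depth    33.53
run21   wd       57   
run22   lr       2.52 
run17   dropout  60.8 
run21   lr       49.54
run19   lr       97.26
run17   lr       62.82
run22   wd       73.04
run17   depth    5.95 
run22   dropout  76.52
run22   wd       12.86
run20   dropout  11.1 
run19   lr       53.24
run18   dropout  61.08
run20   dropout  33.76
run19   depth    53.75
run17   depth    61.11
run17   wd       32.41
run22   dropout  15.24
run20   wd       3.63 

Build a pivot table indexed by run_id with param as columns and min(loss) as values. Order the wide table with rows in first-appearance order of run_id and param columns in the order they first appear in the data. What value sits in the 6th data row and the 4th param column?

With rows in first-appearance order of run_id, row 6 is run_id=run22. param columns in first-appearance order: lr, dropout, depth, wd; column 4 is wd.
Long rows with run_id=run22, param=wd: min(73.04, 12.86) = 12.86.

12.86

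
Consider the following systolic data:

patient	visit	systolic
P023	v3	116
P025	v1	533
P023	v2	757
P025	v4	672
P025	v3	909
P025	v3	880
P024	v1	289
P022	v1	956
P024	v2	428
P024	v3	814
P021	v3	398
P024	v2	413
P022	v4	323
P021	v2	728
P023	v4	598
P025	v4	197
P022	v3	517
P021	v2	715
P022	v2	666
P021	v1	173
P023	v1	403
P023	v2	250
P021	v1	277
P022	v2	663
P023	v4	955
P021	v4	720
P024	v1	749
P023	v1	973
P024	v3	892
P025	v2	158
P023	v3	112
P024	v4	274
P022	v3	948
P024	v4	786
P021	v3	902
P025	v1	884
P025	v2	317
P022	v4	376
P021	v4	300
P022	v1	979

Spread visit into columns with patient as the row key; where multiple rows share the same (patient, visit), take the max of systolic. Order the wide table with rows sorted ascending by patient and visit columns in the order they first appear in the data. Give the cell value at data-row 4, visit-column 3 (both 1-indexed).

428

With rows sorted ascending by patient, row 4 is patient=P024. visit columns in first-appearance order: v3, v1, v2, v4; column 3 is v2.
Long rows with patient=P024, visit=v2: max(428, 413) = 428.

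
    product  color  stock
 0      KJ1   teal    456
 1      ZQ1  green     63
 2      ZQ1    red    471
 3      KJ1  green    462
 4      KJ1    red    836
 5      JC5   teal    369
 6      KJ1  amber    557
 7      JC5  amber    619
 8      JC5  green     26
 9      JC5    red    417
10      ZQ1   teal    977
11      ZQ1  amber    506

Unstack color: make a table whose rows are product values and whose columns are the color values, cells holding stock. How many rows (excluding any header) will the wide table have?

3 distinct product values → 3 rows.

3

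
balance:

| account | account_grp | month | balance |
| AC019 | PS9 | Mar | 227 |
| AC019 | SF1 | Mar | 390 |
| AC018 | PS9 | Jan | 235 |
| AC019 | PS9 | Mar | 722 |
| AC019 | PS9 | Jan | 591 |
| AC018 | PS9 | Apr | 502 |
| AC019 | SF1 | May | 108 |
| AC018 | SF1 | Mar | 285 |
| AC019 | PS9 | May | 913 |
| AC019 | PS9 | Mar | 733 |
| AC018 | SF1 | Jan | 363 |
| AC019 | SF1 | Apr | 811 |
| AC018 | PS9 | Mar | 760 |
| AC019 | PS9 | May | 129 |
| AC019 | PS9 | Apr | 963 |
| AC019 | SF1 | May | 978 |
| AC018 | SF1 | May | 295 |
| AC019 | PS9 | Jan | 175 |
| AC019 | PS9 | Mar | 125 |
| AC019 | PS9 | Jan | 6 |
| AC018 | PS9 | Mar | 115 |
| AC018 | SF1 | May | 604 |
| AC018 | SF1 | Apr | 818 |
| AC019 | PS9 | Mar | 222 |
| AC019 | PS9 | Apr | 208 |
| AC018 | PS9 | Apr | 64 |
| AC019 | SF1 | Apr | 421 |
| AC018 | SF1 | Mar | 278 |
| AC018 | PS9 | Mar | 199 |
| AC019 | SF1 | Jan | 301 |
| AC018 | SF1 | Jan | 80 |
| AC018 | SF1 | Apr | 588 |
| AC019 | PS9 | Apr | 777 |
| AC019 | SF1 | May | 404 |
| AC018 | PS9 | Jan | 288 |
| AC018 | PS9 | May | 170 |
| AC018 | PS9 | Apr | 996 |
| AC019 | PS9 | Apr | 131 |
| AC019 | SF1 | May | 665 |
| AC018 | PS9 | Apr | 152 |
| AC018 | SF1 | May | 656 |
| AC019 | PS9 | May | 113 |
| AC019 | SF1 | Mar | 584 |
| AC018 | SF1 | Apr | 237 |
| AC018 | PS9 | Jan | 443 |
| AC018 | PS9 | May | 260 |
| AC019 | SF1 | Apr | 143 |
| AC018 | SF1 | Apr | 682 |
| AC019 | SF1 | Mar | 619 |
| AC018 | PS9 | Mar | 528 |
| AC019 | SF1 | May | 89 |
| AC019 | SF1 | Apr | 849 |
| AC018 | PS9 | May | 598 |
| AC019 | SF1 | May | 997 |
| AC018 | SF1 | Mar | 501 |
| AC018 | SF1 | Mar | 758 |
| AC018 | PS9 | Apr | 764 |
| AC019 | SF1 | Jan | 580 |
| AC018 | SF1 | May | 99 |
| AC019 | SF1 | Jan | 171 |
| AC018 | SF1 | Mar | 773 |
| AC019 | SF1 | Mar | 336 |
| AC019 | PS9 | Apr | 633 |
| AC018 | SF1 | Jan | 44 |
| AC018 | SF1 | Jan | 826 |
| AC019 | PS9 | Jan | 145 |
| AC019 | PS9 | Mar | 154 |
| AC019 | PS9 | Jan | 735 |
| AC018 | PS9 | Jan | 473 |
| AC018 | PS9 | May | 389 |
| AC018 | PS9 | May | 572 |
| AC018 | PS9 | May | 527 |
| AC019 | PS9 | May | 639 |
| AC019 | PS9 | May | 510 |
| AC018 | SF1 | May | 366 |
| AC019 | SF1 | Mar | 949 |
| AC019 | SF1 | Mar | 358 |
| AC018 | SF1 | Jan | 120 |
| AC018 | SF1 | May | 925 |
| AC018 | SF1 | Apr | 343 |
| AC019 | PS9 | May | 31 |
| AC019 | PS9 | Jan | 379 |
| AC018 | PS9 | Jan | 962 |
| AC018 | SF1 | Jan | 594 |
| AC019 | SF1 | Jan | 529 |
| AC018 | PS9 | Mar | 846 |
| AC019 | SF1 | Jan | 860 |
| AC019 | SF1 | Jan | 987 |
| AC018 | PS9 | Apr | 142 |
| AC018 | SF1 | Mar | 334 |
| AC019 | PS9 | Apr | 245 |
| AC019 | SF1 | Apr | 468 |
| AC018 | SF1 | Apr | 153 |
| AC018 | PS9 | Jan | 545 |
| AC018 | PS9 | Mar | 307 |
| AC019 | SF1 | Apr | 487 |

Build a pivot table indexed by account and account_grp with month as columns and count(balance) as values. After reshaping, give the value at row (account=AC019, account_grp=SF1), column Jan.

Rows with account=AC019, account_grp=SF1 and month=Jan: balance values are 301, 580, 171, 529, 860, 987.
6 rows match — count = 6.

6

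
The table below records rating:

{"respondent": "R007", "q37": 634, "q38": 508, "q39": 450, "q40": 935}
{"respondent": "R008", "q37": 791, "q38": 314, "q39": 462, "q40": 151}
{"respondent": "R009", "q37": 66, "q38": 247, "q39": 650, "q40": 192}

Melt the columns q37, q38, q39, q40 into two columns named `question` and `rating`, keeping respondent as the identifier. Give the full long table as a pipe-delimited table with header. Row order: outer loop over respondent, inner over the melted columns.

| respondent | question | rating |
| R007 | q37 | 634 |
| R007 | q38 | 508 |
| R007 | q39 | 450 |
| R007 | q40 | 935 |
| R008 | q37 | 791 |
| R008 | q38 | 314 |
| R008 | q39 | 462 |
| R008 | q40 | 151 |
| R009 | q37 | 66 |
| R009 | q38 | 247 |
| R009 | q39 | 650 |
| R009 | q40 | 192 |

Each (respondent, column) pair becomes one row: 3 × 4 = 12 rows.
For example, (R007, q37) → rating=634.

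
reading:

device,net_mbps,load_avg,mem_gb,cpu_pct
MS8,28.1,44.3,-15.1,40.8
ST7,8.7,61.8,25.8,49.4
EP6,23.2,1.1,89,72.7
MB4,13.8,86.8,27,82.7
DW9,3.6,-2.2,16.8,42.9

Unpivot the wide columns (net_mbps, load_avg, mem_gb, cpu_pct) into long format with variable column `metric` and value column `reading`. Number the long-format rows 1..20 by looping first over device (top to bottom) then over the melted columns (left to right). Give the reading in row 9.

20 rows total (5 × 4). Row 9: index ⌊(9-1)/4⌋ = 2 into device → EP6; (9-1) mod 4 = 0 into the melted columns → net_mbps.
So row 9 is (EP6, net_mbps, 23.2); reading = 23.2.

23.2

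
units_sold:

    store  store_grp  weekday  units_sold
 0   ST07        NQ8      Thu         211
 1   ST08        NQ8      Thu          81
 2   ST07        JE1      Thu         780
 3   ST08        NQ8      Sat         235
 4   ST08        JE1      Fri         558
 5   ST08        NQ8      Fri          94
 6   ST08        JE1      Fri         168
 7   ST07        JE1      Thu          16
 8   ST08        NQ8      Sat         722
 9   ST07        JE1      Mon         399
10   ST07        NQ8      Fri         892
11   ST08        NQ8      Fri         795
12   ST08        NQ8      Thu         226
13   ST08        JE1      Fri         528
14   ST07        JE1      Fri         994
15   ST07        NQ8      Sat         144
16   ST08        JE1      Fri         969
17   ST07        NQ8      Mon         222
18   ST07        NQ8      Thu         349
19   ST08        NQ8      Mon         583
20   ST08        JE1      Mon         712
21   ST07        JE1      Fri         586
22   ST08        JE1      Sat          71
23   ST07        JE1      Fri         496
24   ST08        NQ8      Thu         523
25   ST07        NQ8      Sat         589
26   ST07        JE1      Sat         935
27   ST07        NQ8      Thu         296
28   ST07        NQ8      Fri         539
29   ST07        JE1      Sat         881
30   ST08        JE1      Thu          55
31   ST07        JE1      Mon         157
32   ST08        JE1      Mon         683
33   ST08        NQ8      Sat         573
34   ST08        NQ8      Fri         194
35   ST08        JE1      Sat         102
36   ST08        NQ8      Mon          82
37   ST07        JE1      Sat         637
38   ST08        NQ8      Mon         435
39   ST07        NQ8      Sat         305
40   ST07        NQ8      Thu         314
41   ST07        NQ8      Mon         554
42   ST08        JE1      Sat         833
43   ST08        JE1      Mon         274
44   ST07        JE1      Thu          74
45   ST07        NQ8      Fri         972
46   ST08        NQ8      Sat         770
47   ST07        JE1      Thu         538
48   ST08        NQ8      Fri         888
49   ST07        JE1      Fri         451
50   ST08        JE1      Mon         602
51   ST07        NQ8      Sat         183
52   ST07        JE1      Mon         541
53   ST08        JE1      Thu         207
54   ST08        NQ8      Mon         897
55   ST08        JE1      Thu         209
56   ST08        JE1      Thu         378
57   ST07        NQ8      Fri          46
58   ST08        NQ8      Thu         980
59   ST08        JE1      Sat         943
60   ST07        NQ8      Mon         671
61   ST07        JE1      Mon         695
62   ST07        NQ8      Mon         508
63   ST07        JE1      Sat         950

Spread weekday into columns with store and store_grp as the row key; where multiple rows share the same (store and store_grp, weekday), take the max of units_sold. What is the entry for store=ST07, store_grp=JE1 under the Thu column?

780

Rows with store=ST07, store_grp=JE1 and weekday=Thu: units_sold values are 780, 16, 74, 538.
max(780, 16, 74, 538) = 780.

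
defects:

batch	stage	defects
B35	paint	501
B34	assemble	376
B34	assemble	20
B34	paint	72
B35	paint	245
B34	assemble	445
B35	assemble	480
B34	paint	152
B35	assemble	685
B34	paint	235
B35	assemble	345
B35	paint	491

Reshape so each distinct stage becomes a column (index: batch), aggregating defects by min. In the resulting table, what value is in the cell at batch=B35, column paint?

245

Rows with batch=B35 and stage=paint: defects values are 501, 245, 491.
min(501, 245, 491) = 245.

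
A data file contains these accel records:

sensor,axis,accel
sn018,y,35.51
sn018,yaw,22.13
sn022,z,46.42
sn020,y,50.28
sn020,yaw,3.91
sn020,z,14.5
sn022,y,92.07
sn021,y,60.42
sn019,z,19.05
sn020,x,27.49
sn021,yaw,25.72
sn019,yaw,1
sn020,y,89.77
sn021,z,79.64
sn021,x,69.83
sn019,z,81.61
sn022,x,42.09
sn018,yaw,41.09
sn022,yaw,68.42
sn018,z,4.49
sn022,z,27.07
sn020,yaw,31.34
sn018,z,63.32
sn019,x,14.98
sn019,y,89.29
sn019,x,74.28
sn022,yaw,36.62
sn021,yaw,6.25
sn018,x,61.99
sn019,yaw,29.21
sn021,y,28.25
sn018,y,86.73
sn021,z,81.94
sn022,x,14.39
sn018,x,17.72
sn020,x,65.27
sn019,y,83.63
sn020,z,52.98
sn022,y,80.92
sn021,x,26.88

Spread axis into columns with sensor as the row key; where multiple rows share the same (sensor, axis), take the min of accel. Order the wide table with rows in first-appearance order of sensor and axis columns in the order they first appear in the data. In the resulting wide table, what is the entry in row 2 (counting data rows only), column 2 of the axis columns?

36.62

With rows in first-appearance order of sensor, row 2 is sensor=sn022. axis columns in first-appearance order: y, yaw, z, x; column 2 is yaw.
Long rows with sensor=sn022, axis=yaw: min(68.42, 36.62) = 36.62.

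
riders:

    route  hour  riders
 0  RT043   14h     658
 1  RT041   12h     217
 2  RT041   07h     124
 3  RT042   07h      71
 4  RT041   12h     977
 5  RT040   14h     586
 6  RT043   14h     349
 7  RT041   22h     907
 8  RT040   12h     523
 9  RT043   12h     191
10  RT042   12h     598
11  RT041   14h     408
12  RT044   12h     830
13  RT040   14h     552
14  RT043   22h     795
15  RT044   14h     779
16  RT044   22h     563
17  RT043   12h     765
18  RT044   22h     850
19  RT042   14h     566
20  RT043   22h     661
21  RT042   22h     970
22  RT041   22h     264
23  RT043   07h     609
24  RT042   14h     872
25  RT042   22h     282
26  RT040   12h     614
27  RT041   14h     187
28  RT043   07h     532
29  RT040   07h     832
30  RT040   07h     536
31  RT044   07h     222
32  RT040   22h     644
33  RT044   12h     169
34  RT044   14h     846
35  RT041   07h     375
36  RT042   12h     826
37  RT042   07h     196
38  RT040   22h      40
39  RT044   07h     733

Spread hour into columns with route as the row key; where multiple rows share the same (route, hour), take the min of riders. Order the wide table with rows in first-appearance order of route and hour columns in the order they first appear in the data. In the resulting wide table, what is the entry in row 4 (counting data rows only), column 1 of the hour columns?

With rows in first-appearance order of route, row 4 is route=RT040. hour columns in first-appearance order: 14h, 12h, 07h, 22h; column 1 is 14h.
Long rows with route=RT040, hour=14h: min(586, 552) = 552.

552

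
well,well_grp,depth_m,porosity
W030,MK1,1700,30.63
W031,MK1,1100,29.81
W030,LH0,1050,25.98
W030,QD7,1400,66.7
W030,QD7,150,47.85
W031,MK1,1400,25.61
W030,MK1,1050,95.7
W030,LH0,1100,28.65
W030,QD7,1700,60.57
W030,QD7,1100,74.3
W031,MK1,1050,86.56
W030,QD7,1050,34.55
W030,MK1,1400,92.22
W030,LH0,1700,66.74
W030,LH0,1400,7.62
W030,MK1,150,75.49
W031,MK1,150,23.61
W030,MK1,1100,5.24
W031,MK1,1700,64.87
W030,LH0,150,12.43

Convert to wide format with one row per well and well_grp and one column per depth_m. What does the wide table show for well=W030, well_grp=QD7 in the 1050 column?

Wide layout: rows indexed by well and well_grp, columns are the 5 distinct depth_m values (1700, 1100, 1050, 1400, 150).
Cell (well=W030, well_grp=QD7, depth_m=1050) draws from the long row where well=W030, well_grp=QD7 and depth_m=1050, which has porosity=34.55.

34.55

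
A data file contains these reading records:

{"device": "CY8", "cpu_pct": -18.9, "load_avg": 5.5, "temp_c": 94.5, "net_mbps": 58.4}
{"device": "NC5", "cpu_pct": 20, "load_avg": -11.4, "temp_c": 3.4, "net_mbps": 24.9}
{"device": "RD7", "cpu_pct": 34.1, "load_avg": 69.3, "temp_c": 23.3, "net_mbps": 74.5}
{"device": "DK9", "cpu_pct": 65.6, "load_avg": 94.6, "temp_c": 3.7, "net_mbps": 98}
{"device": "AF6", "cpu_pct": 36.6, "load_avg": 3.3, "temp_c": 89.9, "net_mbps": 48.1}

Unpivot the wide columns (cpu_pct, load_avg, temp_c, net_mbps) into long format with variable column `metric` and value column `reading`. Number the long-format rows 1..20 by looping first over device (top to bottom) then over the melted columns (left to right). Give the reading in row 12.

74.5

20 rows total (5 × 4). Row 12: index ⌊(12-1)/4⌋ = 2 into device → RD7; (12-1) mod 4 = 3 into the melted columns → net_mbps.
So row 12 is (RD7, net_mbps, 74.5); reading = 74.5.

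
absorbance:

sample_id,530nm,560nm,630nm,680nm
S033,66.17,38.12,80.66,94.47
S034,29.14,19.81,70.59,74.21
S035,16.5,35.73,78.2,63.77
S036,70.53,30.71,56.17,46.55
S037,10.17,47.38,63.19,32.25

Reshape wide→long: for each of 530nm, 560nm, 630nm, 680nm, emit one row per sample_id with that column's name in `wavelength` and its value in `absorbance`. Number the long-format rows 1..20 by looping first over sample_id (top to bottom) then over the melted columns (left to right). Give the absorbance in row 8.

74.21

20 rows total (5 × 4). Row 8: index ⌊(8-1)/4⌋ = 1 into sample_id → S034; (8-1) mod 4 = 3 into the melted columns → 680nm.
So row 8 is (S034, 680nm, 74.21); absorbance = 74.21.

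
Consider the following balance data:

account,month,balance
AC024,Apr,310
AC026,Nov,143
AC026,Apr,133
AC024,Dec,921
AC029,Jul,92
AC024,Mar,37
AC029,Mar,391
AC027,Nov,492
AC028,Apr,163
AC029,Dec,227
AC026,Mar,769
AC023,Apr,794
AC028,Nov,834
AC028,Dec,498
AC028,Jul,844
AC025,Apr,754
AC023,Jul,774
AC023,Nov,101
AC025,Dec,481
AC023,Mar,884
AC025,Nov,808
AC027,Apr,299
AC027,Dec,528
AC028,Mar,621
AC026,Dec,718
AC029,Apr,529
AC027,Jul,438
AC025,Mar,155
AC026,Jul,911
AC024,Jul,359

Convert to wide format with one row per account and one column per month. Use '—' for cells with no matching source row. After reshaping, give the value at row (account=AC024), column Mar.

The long row with account=AC024, month=Mar has balance=37.

37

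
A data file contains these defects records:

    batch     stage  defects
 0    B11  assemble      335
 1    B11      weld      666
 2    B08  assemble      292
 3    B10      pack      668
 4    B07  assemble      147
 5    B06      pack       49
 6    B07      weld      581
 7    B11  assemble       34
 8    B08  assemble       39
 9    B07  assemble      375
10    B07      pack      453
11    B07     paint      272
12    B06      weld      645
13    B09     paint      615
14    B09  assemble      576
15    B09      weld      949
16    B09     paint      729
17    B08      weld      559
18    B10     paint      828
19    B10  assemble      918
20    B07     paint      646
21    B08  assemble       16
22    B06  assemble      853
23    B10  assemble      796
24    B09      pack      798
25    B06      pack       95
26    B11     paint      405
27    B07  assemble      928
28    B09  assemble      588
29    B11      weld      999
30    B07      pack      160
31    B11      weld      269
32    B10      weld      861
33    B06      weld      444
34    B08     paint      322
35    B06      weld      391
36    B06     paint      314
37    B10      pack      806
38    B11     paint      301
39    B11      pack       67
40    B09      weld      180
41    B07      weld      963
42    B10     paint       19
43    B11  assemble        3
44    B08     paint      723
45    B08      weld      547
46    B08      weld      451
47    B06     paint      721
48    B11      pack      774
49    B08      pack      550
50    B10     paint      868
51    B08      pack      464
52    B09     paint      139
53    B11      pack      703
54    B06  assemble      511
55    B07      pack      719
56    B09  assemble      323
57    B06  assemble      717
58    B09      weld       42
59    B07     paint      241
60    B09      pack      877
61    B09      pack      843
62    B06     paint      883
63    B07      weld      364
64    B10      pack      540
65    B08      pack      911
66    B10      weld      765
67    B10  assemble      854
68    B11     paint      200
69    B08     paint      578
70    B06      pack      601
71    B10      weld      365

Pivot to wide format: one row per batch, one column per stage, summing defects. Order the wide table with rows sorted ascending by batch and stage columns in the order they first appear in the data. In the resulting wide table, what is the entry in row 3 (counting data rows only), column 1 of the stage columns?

With rows sorted ascending by batch, row 3 is batch=B08. stage columns in first-appearance order: assemble, weld, pack, paint; column 1 is assemble.
Long rows with batch=B08, stage=assemble: 292 + 39 + 16 = 347.

347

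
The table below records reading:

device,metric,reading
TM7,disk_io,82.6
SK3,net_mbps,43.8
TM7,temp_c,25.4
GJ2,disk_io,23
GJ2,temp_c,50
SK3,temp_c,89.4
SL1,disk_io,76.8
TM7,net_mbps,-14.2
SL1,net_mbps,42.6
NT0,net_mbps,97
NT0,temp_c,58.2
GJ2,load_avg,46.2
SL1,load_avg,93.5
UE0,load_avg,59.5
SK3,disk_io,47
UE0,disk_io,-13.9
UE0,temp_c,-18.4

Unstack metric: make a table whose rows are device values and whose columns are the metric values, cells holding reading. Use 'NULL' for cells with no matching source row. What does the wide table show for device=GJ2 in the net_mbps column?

NULL

No long-format row has device=GJ2 and metric=net_mbps, so the cell is NULL.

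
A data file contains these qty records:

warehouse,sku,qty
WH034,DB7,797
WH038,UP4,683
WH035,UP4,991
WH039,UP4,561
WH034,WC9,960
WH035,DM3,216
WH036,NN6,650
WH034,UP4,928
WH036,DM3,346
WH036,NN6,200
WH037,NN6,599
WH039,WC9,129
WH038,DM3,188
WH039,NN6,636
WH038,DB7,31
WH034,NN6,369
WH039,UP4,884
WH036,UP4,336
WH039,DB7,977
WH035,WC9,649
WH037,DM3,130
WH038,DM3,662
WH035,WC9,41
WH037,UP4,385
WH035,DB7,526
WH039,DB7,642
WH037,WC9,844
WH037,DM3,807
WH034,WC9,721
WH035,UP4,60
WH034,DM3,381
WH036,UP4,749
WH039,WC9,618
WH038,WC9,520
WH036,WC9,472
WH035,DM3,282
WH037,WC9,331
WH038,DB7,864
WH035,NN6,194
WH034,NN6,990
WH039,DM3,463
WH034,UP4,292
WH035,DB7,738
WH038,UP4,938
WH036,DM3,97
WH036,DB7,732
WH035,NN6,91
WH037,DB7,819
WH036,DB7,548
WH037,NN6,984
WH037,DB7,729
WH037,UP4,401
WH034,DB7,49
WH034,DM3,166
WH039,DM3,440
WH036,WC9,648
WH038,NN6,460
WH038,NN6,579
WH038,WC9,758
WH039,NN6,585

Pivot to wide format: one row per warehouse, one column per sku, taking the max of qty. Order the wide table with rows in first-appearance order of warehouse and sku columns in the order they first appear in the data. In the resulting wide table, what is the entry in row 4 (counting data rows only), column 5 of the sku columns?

636

With rows in first-appearance order of warehouse, row 4 is warehouse=WH039. sku columns in first-appearance order: DB7, UP4, WC9, DM3, NN6; column 5 is NN6.
Long rows with warehouse=WH039, sku=NN6: max(636, 585) = 636.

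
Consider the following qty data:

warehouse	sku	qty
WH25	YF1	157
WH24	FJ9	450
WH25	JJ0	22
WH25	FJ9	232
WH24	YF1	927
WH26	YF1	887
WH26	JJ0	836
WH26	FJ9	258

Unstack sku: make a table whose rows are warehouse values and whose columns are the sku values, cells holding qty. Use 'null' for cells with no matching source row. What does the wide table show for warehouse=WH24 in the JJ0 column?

null

No long-format row has warehouse=WH24 and sku=JJ0, so the cell is null.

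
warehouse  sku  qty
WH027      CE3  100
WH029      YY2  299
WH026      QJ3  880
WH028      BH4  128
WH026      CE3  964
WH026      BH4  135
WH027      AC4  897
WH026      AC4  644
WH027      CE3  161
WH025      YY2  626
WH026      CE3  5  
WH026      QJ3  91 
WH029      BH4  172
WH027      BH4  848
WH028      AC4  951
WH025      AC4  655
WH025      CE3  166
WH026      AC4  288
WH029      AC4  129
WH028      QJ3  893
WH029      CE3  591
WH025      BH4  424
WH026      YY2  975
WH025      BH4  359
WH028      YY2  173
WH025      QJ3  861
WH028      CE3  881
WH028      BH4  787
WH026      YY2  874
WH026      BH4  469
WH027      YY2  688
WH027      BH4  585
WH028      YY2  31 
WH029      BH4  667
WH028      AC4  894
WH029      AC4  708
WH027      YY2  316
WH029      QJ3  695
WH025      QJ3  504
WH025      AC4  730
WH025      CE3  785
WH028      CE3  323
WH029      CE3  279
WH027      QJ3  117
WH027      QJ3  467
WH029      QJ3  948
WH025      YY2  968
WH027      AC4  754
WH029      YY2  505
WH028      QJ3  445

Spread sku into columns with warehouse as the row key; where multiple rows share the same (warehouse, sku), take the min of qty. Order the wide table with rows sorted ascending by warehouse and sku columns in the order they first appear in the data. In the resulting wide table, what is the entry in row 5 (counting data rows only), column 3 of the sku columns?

695

With rows sorted ascending by warehouse, row 5 is warehouse=WH029. sku columns in first-appearance order: CE3, YY2, QJ3, BH4, AC4; column 3 is QJ3.
Long rows with warehouse=WH029, sku=QJ3: min(695, 948) = 695.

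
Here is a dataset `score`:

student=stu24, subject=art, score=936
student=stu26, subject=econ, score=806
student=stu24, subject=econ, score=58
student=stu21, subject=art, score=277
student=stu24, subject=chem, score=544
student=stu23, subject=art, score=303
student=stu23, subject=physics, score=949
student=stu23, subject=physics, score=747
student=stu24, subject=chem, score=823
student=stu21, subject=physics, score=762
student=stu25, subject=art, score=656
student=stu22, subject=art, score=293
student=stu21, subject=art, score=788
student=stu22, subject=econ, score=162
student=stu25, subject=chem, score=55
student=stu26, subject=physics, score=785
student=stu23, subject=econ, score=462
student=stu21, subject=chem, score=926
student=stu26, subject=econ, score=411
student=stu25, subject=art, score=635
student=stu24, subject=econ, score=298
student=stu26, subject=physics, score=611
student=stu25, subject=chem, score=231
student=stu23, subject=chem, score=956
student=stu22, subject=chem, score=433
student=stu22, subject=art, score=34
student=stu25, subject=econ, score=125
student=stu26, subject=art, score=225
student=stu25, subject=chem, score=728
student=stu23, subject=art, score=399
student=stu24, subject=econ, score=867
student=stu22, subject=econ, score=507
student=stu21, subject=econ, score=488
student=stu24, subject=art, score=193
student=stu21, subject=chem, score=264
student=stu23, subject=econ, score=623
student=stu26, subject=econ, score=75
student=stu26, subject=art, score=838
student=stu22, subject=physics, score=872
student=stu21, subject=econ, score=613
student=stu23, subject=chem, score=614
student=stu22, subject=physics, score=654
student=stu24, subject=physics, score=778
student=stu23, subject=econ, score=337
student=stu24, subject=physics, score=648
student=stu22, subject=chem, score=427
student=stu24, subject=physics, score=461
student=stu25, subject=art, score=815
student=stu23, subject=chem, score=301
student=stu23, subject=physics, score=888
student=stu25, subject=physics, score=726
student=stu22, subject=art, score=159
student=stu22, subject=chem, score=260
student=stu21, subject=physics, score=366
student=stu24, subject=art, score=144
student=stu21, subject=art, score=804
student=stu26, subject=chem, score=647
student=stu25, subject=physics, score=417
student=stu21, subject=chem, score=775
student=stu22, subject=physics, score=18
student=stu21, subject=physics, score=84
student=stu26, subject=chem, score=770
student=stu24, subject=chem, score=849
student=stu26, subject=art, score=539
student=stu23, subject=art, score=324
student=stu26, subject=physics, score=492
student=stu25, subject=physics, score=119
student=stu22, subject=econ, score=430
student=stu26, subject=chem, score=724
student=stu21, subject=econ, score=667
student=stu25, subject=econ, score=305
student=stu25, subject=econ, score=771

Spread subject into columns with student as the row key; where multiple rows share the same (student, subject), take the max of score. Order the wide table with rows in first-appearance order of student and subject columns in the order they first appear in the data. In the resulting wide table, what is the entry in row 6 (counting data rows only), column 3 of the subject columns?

433

With rows in first-appearance order of student, row 6 is student=stu22. subject columns in first-appearance order: art, econ, chem, physics; column 3 is chem.
Long rows with student=stu22, subject=chem: max(433, 427, 260) = 433.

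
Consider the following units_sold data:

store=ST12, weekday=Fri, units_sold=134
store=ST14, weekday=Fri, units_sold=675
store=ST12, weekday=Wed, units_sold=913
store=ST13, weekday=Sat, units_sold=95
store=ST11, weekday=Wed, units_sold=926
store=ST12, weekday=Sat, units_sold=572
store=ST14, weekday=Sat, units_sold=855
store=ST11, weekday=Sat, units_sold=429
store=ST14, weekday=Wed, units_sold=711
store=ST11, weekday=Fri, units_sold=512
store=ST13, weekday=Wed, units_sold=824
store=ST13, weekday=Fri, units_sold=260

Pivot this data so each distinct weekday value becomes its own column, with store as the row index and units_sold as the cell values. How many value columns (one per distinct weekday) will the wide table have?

3 distinct weekday values: Fri, Sat, Wed.

3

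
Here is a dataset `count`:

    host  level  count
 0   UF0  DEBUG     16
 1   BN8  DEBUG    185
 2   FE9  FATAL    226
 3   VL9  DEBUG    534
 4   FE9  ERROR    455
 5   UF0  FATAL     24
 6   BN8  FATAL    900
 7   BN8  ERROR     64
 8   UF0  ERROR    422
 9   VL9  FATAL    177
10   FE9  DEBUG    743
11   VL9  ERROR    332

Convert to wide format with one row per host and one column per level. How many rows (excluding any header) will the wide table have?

4

4 distinct host values → 4 rows.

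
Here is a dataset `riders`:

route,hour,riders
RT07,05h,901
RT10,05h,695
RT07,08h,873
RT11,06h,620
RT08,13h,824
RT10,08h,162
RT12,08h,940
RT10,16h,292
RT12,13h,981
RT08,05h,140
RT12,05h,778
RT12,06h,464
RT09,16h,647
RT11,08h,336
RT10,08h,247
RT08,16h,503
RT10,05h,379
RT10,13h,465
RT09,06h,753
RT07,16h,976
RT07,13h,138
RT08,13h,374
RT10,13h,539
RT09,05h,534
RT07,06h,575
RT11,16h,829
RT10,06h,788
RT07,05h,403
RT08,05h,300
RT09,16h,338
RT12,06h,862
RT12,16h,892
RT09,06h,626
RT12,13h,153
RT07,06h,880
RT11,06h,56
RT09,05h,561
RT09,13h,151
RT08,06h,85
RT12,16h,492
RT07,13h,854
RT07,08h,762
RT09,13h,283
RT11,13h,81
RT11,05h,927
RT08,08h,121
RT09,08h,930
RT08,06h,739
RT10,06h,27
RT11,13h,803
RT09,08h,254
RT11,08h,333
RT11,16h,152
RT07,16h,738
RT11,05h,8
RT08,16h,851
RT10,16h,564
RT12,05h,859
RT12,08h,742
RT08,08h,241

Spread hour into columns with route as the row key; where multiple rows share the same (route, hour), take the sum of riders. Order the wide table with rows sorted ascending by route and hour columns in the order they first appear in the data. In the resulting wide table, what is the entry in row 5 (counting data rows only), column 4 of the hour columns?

With rows sorted ascending by route, row 5 is route=RT11. hour columns in first-appearance order: 05h, 08h, 06h, 13h, 16h; column 4 is 13h.
Long rows with route=RT11, hour=13h: 81 + 803 = 884.

884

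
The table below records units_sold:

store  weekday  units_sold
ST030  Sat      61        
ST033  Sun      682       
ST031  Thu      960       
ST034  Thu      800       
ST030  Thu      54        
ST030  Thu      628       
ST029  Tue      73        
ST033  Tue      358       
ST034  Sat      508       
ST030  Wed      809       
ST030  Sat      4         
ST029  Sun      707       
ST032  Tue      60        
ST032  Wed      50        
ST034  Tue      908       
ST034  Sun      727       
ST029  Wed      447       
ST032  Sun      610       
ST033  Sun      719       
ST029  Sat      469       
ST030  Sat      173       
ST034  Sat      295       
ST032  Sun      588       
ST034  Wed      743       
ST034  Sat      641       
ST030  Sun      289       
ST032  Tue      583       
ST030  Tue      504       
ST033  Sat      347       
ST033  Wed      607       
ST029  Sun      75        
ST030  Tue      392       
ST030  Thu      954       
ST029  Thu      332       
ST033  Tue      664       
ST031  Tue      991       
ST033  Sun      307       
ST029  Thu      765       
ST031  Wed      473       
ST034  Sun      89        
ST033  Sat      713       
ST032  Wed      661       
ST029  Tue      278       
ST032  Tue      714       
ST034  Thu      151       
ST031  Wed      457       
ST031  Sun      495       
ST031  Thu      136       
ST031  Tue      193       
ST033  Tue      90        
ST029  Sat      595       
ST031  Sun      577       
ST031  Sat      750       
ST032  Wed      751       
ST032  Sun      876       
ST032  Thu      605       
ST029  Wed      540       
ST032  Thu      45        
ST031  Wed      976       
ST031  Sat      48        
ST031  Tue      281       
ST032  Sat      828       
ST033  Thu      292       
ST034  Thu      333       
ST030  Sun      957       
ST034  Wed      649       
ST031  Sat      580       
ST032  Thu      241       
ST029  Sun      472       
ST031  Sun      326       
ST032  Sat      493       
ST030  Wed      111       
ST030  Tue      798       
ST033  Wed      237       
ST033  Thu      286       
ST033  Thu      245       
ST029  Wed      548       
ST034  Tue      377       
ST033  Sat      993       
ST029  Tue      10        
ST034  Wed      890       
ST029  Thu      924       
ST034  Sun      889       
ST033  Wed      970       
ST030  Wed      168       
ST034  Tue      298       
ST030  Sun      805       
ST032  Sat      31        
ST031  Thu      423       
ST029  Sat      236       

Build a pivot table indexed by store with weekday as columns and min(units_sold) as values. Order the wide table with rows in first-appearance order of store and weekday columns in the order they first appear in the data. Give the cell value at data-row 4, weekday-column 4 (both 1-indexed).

With rows in first-appearance order of store, row 4 is store=ST034. weekday columns in first-appearance order: Sat, Sun, Thu, Tue, Wed; column 4 is Tue.
Long rows with store=ST034, weekday=Tue: min(908, 377, 298) = 298.

298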